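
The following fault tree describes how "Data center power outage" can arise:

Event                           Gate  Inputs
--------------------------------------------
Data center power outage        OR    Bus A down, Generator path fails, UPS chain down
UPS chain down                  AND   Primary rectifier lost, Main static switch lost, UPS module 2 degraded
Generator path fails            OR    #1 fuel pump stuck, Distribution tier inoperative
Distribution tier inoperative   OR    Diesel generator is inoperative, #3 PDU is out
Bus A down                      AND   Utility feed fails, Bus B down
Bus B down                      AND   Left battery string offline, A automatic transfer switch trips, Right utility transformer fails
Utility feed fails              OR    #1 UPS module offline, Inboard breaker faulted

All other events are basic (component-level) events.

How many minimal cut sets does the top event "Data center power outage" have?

Utility feed fails [OR]: union of children's cut sets → 2 cut set(s).
Bus B down [AND]: one cut set from each child combined → 1 × 1 × 1 = 1 cut set(s).
Bus A down [AND]: one cut set from each child combined → 2 × 1 = 2 cut set(s).
Distribution tier inoperative [OR]: union of children's cut sets → 2 cut set(s).
Generator path fails [OR]: union of children's cut sets → 3 cut set(s).
UPS chain down [AND]: one cut set from each child combined → 1 × 1 × 1 = 1 cut set(s).
Data center power outage [OR]: union of children's cut sets → 6 cut set(s).
Minimal cut sets: {#1 UPS module offline, A automatic transfer switch trips, Left battery string offline, Right utility transformer fails}; {A automatic transfer switch trips, Inboard breaker faulted, Left battery string offline, Right utility transformer fails}; {#1 fuel pump stuck}; {Diesel generator is inoperative}; {#3 PDU is out}; {Main static switch lost, Primary rectifier lost, UPS module 2 degraded}.

6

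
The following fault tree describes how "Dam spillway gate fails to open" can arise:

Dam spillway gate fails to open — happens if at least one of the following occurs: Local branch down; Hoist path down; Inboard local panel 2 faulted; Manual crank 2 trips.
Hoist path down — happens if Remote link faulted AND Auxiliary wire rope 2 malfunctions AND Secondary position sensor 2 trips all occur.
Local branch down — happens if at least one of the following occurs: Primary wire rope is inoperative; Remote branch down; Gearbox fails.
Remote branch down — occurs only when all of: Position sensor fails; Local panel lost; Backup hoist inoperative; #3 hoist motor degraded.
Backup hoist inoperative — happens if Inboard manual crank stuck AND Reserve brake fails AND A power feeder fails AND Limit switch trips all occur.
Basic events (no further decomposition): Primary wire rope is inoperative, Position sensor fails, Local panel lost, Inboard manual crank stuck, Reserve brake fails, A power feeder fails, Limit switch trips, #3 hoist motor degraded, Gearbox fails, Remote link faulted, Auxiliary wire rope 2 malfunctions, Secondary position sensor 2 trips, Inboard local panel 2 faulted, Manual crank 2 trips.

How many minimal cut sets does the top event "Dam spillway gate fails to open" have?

6

Backup hoist inoperative [AND]: one cut set from each child combined → 1 × 1 × 1 × 1 = 1 cut set(s).
Remote branch down [AND]: one cut set from each child combined → 1 × 1 × 1 × 1 = 1 cut set(s).
Local branch down [OR]: union of children's cut sets → 3 cut set(s).
Hoist path down [AND]: one cut set from each child combined → 1 × 1 × 1 = 1 cut set(s).
Dam spillway gate fails to open [OR]: union of children's cut sets → 6 cut set(s).
Minimal cut sets: {Primary wire rope is inoperative}; {#3 hoist motor degraded, A power feeder fails, Inboard manual crank stuck, Limit switch trips, Local panel lost, Position sensor fails, Reserve brake fails}; {Gearbox fails}; {Auxiliary wire rope 2 malfunctions, Remote link faulted, Secondary position sensor 2 trips}; {Inboard local panel 2 faulted}; {Manual crank 2 trips}.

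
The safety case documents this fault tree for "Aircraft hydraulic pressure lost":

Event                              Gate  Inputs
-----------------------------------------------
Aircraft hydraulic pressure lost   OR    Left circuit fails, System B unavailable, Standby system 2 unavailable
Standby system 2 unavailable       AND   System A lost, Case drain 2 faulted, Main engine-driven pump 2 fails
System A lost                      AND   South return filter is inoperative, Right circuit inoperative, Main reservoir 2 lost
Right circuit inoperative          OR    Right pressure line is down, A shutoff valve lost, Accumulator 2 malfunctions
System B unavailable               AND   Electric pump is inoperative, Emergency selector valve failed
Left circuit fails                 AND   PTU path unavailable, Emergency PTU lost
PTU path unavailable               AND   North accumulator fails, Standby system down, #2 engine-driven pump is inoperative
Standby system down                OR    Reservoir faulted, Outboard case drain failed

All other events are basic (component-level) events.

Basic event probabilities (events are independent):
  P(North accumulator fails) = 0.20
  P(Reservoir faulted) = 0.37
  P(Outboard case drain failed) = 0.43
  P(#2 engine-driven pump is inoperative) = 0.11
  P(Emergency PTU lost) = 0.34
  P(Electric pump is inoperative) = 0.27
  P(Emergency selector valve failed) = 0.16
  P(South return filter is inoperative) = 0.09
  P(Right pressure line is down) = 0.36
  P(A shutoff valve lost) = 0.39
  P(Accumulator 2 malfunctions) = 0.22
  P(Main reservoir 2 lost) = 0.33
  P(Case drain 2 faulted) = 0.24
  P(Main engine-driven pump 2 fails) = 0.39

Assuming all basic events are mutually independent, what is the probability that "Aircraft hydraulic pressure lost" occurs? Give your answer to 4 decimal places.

P(Standby system down) [OR] = 1 − (1−0.37) × (1−0.43) = 0.640900
P(PTU path unavailable) [AND] = 0.20 × 0.640900 × 0.11 = 0.014100
P(Left circuit fails) [AND] = 0.014100 × 0.34 = 0.004794
P(System B unavailable) [AND] = 0.27 × 0.16 = 0.043200
P(Right circuit inoperative) [OR] = 1 − (1−0.36) × (1−0.39) × (1−0.22) = 0.695488
P(System A lost) [AND] = 0.09 × 0.695488 × 0.33 = 0.020656
P(Standby system 2 unavailable) [AND] = 0.020656 × 0.24 × 0.39 = 0.001933
P(Aircraft hydraulic pressure lost) [OR] = 1 − (1−0.004794) × (1−0.043200) × (1−0.001933) = 0.049628
Rounded to 4 decimal places: P(Aircraft hydraulic pressure lost) ≈ 0.0496.

0.0496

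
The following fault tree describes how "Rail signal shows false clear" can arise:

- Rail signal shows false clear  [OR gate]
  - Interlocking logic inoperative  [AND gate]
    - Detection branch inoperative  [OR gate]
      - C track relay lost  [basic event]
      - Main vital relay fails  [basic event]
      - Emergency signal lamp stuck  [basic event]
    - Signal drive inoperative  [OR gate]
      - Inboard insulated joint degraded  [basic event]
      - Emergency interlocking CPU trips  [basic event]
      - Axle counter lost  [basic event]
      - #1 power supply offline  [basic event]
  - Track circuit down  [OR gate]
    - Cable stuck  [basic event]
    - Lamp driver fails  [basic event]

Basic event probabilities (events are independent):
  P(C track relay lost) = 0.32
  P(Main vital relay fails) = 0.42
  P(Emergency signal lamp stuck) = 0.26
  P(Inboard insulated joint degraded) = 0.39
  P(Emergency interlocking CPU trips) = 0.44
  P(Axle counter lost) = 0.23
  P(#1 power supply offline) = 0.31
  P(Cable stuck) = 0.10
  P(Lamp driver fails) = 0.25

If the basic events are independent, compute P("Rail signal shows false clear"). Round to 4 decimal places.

P(Detection branch inoperative) [OR] = 1 − (1−0.32) × (1−0.42) × (1−0.26) = 0.708144
P(Signal drive inoperative) [OR] = 1 − (1−0.39) × (1−0.44) × (1−0.23) × (1−0.31) = 0.818508
P(Interlocking logic inoperative) [AND] = 0.708144 × 0.818508 = 0.579622
P(Track circuit down) [OR] = 1 − (1−0.10) × (1−0.25) = 0.325000
P(Rail signal shows false clear) [OR] = 1 − (1−0.579622) × (1−0.325000) = 0.716245
Rounded to 4 decimal places: P(Rail signal shows false clear) ≈ 0.7162.

0.7162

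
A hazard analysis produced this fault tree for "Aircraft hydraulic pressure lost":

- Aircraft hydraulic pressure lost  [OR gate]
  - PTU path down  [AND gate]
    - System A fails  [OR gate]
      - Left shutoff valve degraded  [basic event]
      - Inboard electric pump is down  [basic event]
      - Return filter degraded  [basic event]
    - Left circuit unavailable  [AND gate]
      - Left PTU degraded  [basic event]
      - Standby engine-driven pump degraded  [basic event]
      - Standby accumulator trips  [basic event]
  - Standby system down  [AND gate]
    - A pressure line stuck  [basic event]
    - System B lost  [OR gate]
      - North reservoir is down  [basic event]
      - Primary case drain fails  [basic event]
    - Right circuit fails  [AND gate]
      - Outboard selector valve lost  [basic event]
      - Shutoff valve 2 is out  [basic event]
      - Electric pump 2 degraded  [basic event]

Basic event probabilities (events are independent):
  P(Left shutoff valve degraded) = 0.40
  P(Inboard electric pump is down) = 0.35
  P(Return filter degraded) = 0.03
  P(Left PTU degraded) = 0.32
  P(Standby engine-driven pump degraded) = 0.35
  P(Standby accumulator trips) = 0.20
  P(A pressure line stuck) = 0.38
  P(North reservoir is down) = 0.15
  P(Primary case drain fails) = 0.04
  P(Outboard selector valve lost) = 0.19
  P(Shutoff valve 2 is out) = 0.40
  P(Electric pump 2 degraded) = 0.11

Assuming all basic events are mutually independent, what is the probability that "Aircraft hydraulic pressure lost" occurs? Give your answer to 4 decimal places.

P(System A fails) [OR] = 1 − (1−0.40) × (1−0.35) × (1−0.03) = 0.621700
P(Left circuit unavailable) [AND] = 0.32 × 0.35 × 0.20 = 0.022400
P(PTU path down) [AND] = 0.621700 × 0.022400 = 0.013926
P(System B lost) [OR] = 1 − (1−0.15) × (1−0.04) = 0.184000
P(Right circuit fails) [AND] = 0.19 × 0.40 × 0.11 = 0.008360
P(Standby system down) [AND] = 0.38 × 0.184000 × 0.008360 = 0.000585
P(Aircraft hydraulic pressure lost) [OR] = 1 − (1−0.013926) × (1−0.000585) = 0.014503
Rounded to 4 decimal places: P(Aircraft hydraulic pressure lost) ≈ 0.0145.

0.0145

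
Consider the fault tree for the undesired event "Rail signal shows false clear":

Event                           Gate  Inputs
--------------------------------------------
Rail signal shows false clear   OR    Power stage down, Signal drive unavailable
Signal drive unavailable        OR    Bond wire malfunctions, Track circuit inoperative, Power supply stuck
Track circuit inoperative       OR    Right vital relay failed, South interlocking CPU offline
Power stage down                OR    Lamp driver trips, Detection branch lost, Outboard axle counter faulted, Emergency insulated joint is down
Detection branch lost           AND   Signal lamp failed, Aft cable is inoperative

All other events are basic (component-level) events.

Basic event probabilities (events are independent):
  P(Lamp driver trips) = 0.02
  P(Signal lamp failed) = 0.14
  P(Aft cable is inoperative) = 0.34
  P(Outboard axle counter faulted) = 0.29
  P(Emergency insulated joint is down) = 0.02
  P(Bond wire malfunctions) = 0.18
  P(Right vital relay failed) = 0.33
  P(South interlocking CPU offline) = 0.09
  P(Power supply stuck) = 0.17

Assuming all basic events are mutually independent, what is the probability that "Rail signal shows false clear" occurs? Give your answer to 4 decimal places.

P(Detection branch lost) [AND] = 0.14 × 0.34 = 0.047600
P(Power stage down) [OR] = 1 − (1−0.02) × (1−0.047600) × (1−0.29) × (1−0.02) = 0.350574
P(Track circuit inoperative) [OR] = 1 − (1−0.33) × (1−0.09) = 0.390300
P(Signal drive unavailable) [OR] = 1 − (1−0.18) × (1−0.390300) × (1−0.17) = 0.585038
P(Rail signal shows false clear) [OR] = 1 − (1−0.350574) × (1−0.585038) = 0.730513
Rounded to 4 decimal places: P(Rail signal shows false clear) ≈ 0.7305.

0.7305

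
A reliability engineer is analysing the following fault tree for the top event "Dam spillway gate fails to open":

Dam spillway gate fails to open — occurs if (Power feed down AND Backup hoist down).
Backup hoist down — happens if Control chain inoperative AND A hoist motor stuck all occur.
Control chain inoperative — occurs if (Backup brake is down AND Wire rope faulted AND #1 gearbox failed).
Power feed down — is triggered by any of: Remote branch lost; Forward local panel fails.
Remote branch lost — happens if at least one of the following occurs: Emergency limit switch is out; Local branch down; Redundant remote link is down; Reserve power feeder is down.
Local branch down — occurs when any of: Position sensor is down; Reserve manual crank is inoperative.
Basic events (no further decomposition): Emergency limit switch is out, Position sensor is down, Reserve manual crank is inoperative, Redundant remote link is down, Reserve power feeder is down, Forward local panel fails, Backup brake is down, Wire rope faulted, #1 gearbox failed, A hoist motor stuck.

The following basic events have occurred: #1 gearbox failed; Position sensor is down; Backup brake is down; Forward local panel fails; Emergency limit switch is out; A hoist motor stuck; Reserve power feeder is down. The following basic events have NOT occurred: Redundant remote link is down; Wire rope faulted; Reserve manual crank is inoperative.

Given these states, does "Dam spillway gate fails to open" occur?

Local branch down [OR]: Position sensor is down=occurs, Reserve manual crank is inoperative=not → at least one input occurs → occurs.
Remote branch lost [OR]: Emergency limit switch is out=occurs, Local branch down=occurs, Redundant remote link is down=not, Reserve power feeder is down=occurs → at least one input occurs → occurs.
Power feed down [OR]: Remote branch lost=occurs, Forward local panel fails=occurs → at least one input occurs → occurs.
Control chain inoperative [AND]: Backup brake is down=occurs, Wire rope faulted=not, #1 gearbox failed=occurs → not all inputs occur → does not occur.
Backup hoist down [AND]: Control chain inoperative=not, A hoist motor stuck=occurs → not all inputs occur → does not occur.
Dam spillway gate fails to open [AND]: Power feed down=occurs, Backup hoist down=not → not all inputs occur → does not occur.

No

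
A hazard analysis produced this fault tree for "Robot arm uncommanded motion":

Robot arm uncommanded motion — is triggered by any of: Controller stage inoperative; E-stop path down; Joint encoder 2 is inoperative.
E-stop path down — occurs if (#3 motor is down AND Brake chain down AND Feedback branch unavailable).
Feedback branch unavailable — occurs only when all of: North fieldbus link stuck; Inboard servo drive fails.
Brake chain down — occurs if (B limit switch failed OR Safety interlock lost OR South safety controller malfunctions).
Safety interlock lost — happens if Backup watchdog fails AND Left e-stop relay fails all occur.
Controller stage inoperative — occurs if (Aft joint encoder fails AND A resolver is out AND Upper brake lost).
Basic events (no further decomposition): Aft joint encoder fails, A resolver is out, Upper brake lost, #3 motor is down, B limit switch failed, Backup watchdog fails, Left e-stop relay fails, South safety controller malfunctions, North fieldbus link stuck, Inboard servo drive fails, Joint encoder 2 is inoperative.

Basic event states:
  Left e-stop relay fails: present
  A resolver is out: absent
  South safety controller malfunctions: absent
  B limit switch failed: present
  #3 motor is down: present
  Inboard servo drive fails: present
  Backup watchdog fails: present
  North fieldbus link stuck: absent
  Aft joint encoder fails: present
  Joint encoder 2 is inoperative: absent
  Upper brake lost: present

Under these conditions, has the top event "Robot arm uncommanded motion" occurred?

No

Controller stage inoperative [AND]: Aft joint encoder fails=occurs, A resolver is out=not, Upper brake lost=occurs → not all inputs occur → does not occur.
Safety interlock lost [AND]: Backup watchdog fails=occurs, Left e-stop relay fails=occurs → all inputs occur → occurs.
Brake chain down [OR]: B limit switch failed=occurs, Safety interlock lost=occurs, South safety controller malfunctions=not → at least one input occurs → occurs.
Feedback branch unavailable [AND]: North fieldbus link stuck=not, Inboard servo drive fails=occurs → not all inputs occur → does not occur.
E-stop path down [AND]: #3 motor is down=occurs, Brake chain down=occurs, Feedback branch unavailable=not → not all inputs occur → does not occur.
Robot arm uncommanded motion [OR]: Controller stage inoperative=not, E-stop path down=not, Joint encoder 2 is inoperative=not → no input occurs → does not occur.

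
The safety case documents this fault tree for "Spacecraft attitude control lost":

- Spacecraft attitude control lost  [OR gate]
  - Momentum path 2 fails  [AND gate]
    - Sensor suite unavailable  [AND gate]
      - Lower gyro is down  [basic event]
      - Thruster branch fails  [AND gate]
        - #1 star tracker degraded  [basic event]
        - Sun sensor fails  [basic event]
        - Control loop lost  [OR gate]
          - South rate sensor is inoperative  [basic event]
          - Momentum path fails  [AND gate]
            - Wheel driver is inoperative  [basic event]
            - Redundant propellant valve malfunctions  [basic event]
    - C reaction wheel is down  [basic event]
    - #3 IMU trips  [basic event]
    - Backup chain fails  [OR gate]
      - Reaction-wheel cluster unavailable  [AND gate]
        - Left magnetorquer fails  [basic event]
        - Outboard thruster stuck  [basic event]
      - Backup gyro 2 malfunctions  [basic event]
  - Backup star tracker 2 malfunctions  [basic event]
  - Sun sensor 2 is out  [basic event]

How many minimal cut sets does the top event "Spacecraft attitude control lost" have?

Momentum path fails [AND]: one cut set from each child combined → 1 × 1 = 1 cut set(s).
Control loop lost [OR]: union of children's cut sets → 2 cut set(s).
Thruster branch fails [AND]: one cut set from each child combined → 1 × 1 × 2 = 2 cut set(s).
Sensor suite unavailable [AND]: one cut set from each child combined → 1 × 2 = 2 cut set(s).
Reaction-wheel cluster unavailable [AND]: one cut set from each child combined → 1 × 1 = 1 cut set(s).
Backup chain fails [OR]: union of children's cut sets → 2 cut set(s).
Momentum path 2 fails [AND]: one cut set from each child combined → 2 × 1 × 1 × 2 = 4 cut set(s).
Spacecraft attitude control lost [OR]: union of children's cut sets → 6 cut set(s).
Minimal cut sets: {#1 star tracker degraded, #3 IMU trips, C reaction wheel is down, Left magnetorquer fails, Lower gyro is down, Outboard thruster stuck, South rate sensor is inoperative, Sun sensor fails}; {#1 star tracker degraded, #3 IMU trips, Backup gyro 2 malfunctions, C reaction wheel is down, Lower gyro is down, South rate sensor is inoperative, Sun sensor fails}; {#1 star tracker degraded, #3 IMU trips, C reaction wheel is down, Left magnetorquer fails, Lower gyro is down, Outboard thruster stuck, Redundant propellant valve malfunctions, Sun sensor fails, Wheel driver is inoperative}; {#1 star tracker degraded, #3 IMU trips, Backup gyro 2 malfunctions, C reaction wheel is down, Lower gyro is down, Redundant propellant valve malfunctions, Sun sensor fails, Wheel driver is inoperative}; {Backup star tracker 2 malfunctions}; {Sun sensor 2 is out}.

6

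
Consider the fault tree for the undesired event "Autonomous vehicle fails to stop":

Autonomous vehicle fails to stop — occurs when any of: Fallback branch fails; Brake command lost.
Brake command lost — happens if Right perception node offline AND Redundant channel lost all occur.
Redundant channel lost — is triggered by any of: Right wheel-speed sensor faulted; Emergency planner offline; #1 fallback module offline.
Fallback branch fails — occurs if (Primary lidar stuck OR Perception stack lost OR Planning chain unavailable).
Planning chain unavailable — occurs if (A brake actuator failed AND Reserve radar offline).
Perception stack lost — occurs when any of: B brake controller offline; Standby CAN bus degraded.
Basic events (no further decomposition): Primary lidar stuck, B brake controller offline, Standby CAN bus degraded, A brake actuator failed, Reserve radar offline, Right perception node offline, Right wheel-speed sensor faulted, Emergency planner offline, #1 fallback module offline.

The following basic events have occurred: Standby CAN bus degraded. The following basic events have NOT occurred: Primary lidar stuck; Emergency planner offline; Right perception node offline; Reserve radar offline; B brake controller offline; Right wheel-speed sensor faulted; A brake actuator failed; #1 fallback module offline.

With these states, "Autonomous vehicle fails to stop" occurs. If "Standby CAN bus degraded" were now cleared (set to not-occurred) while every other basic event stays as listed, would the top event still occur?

Counterfactual: set "Standby CAN bus degraded" to not occurred.
Perception stack lost [OR]: B brake controller offline=not, Standby CAN bus degraded=not → no input occurs → does not occur.
Planning chain unavailable [AND]: A brake actuator failed=not, Reserve radar offline=not → not all inputs occur → does not occur.
Fallback branch fails [OR]: Primary lidar stuck=not, Perception stack lost=not, Planning chain unavailable=not → no input occurs → does not occur.
Redundant channel lost [OR]: Right wheel-speed sensor faulted=not, Emergency planner offline=not, #1 fallback module offline=not → no input occurs → does not occur.
Brake command lost [AND]: Right perception node offline=not, Redundant channel lost=not → not all inputs occur → does not occur.
Autonomous vehicle fails to stop [OR]: Fallback branch fails=not, Brake command lost=not → no input occurs → does not occur.

No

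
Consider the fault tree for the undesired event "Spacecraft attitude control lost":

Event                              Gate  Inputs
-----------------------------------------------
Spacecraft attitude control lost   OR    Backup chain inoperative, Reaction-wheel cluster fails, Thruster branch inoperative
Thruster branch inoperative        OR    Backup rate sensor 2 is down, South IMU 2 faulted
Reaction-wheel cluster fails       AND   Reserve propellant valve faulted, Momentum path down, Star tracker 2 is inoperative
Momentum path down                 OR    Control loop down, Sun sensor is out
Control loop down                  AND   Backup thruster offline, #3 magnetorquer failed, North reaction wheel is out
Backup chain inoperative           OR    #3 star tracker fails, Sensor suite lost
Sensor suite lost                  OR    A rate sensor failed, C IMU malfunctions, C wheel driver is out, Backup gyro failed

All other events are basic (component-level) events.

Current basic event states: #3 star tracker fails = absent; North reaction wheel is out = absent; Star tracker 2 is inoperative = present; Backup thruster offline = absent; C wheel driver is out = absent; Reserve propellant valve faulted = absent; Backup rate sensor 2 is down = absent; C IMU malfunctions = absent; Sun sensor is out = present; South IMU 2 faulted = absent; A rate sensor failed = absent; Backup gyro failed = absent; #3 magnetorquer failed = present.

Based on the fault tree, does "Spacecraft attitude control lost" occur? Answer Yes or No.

No

Sensor suite lost [OR]: A rate sensor failed=not, C IMU malfunctions=not, C wheel driver is out=not, Backup gyro failed=not → no input occurs → does not occur.
Backup chain inoperative [OR]: #3 star tracker fails=not, Sensor suite lost=not → no input occurs → does not occur.
Control loop down [AND]: Backup thruster offline=not, #3 magnetorquer failed=occurs, North reaction wheel is out=not → not all inputs occur → does not occur.
Momentum path down [OR]: Control loop down=not, Sun sensor is out=occurs → at least one input occurs → occurs.
Reaction-wheel cluster fails [AND]: Reserve propellant valve faulted=not, Momentum path down=occurs, Star tracker 2 is inoperative=occurs → not all inputs occur → does not occur.
Thruster branch inoperative [OR]: Backup rate sensor 2 is down=not, South IMU 2 faulted=not → no input occurs → does not occur.
Spacecraft attitude control lost [OR]: Backup chain inoperative=not, Reaction-wheel cluster fails=not, Thruster branch inoperative=not → no input occurs → does not occur.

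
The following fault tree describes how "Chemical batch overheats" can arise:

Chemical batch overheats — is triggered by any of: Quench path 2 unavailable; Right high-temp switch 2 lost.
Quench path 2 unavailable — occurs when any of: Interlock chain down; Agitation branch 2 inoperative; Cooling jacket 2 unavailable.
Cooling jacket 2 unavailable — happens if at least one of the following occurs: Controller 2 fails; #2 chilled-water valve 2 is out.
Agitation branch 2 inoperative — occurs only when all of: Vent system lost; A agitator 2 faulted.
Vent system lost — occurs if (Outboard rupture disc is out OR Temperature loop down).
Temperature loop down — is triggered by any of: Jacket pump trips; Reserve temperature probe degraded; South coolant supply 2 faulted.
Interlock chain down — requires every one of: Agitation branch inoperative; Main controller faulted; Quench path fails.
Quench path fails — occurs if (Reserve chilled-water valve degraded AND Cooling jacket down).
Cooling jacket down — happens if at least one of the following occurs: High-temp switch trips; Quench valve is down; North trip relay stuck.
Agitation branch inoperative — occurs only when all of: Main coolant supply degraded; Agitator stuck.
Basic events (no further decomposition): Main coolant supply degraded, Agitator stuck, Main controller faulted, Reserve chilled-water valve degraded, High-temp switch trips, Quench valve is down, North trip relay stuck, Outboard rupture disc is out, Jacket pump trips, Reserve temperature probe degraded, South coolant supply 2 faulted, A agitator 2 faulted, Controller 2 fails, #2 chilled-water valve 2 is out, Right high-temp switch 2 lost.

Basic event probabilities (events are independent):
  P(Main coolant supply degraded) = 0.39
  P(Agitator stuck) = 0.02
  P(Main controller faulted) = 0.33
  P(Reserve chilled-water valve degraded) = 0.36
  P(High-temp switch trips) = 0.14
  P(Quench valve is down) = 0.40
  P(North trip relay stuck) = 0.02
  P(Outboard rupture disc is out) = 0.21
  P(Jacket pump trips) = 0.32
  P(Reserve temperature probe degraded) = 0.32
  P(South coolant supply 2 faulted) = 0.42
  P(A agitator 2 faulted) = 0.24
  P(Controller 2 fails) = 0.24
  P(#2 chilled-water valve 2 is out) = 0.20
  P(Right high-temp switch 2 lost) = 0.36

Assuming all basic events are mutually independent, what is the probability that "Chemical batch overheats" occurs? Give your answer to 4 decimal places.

P(Agitation branch inoperative) [AND] = 0.39 × 0.02 = 0.007800
P(Cooling jacket down) [OR] = 1 − (1−0.14) × (1−0.40) × (1−0.02) = 0.494320
P(Quench path fails) [AND] = 0.36 × 0.494320 = 0.177955
P(Interlock chain down) [AND] = 0.007800 × 0.33 × 0.177955 = 0.000458
P(Temperature loop down) [OR] = 1 − (1−0.32) × (1−0.32) × (1−0.42) = 0.731808
P(Vent system lost) [OR] = 1 − (1−0.21) × (1−0.731808) = 0.788128
P(Agitation branch 2 inoperative) [AND] = 0.788128 × 0.24 = 0.189151
P(Cooling jacket 2 unavailable) [OR] = 1 − (1−0.24) × (1−0.20) = 0.392000
P(Quench path 2 unavailable) [OR] = 1 − (1−0.000458) × (1−0.189151) × (1−0.392000) = 0.507230
P(Chemical batch overheats) [OR] = 1 − (1−0.507230) × (1−0.36) = 0.684627
Rounded to 4 decimal places: P(Chemical batch overheats) ≈ 0.6846.

0.6846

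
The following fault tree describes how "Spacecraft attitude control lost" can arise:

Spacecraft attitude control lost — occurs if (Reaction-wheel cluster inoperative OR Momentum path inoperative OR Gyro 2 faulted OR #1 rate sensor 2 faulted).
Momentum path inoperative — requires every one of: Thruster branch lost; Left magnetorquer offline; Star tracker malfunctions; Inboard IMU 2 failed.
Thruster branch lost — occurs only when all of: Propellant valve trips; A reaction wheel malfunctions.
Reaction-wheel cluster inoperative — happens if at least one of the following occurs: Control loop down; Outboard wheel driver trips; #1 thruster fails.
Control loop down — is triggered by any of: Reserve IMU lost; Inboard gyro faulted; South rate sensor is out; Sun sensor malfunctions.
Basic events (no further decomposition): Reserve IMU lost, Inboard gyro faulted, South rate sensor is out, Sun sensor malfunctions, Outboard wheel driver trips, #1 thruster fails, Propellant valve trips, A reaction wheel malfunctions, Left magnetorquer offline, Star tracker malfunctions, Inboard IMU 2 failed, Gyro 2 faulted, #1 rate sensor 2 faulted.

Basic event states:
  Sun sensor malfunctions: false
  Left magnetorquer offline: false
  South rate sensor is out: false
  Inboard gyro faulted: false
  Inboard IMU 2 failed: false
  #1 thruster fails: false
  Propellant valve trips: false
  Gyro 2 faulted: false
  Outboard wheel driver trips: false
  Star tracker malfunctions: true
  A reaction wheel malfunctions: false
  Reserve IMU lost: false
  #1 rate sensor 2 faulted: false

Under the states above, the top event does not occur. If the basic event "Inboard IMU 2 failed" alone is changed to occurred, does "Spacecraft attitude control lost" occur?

No

Counterfactual: set "Inboard IMU 2 failed" to occurred.
Control loop down [OR]: Reserve IMU lost=not, Inboard gyro faulted=not, South rate sensor is out=not, Sun sensor malfunctions=not → no input occurs → does not occur.
Reaction-wheel cluster inoperative [OR]: Control loop down=not, Outboard wheel driver trips=not, #1 thruster fails=not → no input occurs → does not occur.
Thruster branch lost [AND]: Propellant valve trips=not, A reaction wheel malfunctions=not → not all inputs occur → does not occur.
Momentum path inoperative [AND]: Thruster branch lost=not, Left magnetorquer offline=not, Star tracker malfunctions=occurs, Inboard IMU 2 failed=occurs → not all inputs occur → does not occur.
Spacecraft attitude control lost [OR]: Reaction-wheel cluster inoperative=not, Momentum path inoperative=not, Gyro 2 faulted=not, #1 rate sensor 2 faulted=not → no input occurs → does not occur.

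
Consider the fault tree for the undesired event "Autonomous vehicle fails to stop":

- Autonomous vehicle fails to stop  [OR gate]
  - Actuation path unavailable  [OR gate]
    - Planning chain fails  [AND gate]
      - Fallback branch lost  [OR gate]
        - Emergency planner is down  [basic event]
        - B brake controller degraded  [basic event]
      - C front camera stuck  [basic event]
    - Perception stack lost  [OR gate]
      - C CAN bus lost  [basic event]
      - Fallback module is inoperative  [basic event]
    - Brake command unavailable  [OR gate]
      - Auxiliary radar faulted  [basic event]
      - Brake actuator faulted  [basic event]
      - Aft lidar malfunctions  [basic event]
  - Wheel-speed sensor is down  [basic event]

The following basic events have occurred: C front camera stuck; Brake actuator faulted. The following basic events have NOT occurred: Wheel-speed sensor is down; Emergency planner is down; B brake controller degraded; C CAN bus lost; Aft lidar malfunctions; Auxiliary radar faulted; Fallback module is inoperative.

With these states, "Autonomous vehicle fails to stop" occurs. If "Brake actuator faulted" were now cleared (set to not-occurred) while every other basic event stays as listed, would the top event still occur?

Counterfactual: set "Brake actuator faulted" to not occurred.
Fallback branch lost [OR]: Emergency planner is down=not, B brake controller degraded=not → no input occurs → does not occur.
Planning chain fails [AND]: Fallback branch lost=not, C front camera stuck=occurs → not all inputs occur → does not occur.
Perception stack lost [OR]: C CAN bus lost=not, Fallback module is inoperative=not → no input occurs → does not occur.
Brake command unavailable [OR]: Auxiliary radar faulted=not, Brake actuator faulted=not, Aft lidar malfunctions=not → no input occurs → does not occur.
Actuation path unavailable [OR]: Planning chain fails=not, Perception stack lost=not, Brake command unavailable=not → no input occurs → does not occur.
Autonomous vehicle fails to stop [OR]: Actuation path unavailable=not, Wheel-speed sensor is down=not → no input occurs → does not occur.

No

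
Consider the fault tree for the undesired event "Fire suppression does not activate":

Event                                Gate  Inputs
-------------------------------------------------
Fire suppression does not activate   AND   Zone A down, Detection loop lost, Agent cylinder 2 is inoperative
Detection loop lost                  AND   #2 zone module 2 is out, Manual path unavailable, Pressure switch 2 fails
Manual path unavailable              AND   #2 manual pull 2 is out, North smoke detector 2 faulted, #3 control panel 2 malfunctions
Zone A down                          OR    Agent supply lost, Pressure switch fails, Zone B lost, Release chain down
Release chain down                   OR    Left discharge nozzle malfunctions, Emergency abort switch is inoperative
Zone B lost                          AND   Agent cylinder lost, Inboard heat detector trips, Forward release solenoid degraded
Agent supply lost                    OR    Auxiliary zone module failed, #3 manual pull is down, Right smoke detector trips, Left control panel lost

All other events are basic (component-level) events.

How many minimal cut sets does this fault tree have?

8

Agent supply lost [OR]: union of children's cut sets → 4 cut set(s).
Zone B lost [AND]: one cut set from each child combined → 1 × 1 × 1 = 1 cut set(s).
Release chain down [OR]: union of children's cut sets → 2 cut set(s).
Zone A down [OR]: union of children's cut sets → 8 cut set(s).
Manual path unavailable [AND]: one cut set from each child combined → 1 × 1 × 1 = 1 cut set(s).
Detection loop lost [AND]: one cut set from each child combined → 1 × 1 × 1 = 1 cut set(s).
Fire suppression does not activate [AND]: one cut set from each child combined → 8 × 1 × 1 = 8 cut set(s).
Minimal cut sets: {#2 manual pull 2 is out, #2 zone module 2 is out, #3 control panel 2 malfunctions, Agent cylinder 2 is inoperative, Auxiliary zone module failed, North smoke detector 2 faulted, Pressure switch 2 fails}; {#2 manual pull 2 is out, #2 zone module 2 is out, #3 control panel 2 malfunctions, #3 manual pull is down, Agent cylinder 2 is inoperative, North smoke detector 2 faulted, Pressure switch 2 fails}; {#2 manual pull 2 is out, #2 zone module 2 is out, #3 control panel 2 malfunctions, Agent cylinder 2 is inoperative, North smoke detector 2 faulted, Pressure switch 2 fails, Right smoke detector trips}; {#2 manual pull 2 is out, #2 zone module 2 is out, #3 control panel 2 malfunctions, Agent cylinder 2 is inoperative, Left control panel lost, North smoke detector 2 faulted, Pressure switch 2 fails}; {#2 manual pull 2 is out, #2 zone module 2 is out, #3 control panel 2 malfunctions, Agent cylinder 2 is inoperative, North smoke detector 2 faulted, Pressure switch 2 fails, Pressure switch fails}; {#2 manual pull 2 is out, #2 zone module 2 is out, #3 control panel 2 malfunctions, Agent cylinder 2 is inoperative, Agent cylinder lost, Forward release solenoid degraded, Inboard heat detector trips, North smoke detector 2 faulted, Pressure switch 2 fails}; {#2 manual pull 2 is out, #2 zone module 2 is out, #3 control panel 2 malfunctions, Agent cylinder 2 is inoperative, Left discharge nozzle malfunctions, North smoke detector 2 faulted, Pressure switch 2 fails}; {#2 manual pull 2 is out, #2 zone module 2 is out, #3 control panel 2 malfunctions, Agent cylinder 2 is inoperative, Emergency abort switch is inoperative, North smoke detector 2 faulted, Pressure switch 2 fails}.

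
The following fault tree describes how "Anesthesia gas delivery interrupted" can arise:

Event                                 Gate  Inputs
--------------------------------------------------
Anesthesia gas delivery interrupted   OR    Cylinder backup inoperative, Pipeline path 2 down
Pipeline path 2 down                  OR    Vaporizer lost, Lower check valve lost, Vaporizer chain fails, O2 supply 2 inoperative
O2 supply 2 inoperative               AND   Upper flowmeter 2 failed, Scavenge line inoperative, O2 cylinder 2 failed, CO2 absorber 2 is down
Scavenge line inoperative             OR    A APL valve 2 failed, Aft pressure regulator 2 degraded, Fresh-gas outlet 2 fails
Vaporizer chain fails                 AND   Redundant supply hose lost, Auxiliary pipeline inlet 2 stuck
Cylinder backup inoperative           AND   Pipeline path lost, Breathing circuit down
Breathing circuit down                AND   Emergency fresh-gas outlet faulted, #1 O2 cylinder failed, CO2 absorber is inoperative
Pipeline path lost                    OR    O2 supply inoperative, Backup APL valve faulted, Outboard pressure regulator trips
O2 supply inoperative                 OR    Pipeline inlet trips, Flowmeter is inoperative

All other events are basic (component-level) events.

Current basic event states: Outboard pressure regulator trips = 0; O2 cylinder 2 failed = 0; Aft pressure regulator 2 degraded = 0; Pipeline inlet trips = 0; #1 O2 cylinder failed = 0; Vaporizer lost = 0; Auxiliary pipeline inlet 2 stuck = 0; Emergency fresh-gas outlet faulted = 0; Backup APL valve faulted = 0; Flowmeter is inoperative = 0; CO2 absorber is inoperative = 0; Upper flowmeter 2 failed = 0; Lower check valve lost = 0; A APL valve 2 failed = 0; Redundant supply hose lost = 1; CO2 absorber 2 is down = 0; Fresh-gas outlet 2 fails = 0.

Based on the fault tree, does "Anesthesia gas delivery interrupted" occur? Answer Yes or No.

No

O2 supply inoperative [OR]: Pipeline inlet trips=not, Flowmeter is inoperative=not → no input occurs → does not occur.
Pipeline path lost [OR]: O2 supply inoperative=not, Backup APL valve faulted=not, Outboard pressure regulator trips=not → no input occurs → does not occur.
Breathing circuit down [AND]: Emergency fresh-gas outlet faulted=not, #1 O2 cylinder failed=not, CO2 absorber is inoperative=not → not all inputs occur → does not occur.
Cylinder backup inoperative [AND]: Pipeline path lost=not, Breathing circuit down=not → not all inputs occur → does not occur.
Vaporizer chain fails [AND]: Redundant supply hose lost=occurs, Auxiliary pipeline inlet 2 stuck=not → not all inputs occur → does not occur.
Scavenge line inoperative [OR]: A APL valve 2 failed=not, Aft pressure regulator 2 degraded=not, Fresh-gas outlet 2 fails=not → no input occurs → does not occur.
O2 supply 2 inoperative [AND]: Upper flowmeter 2 failed=not, Scavenge line inoperative=not, O2 cylinder 2 failed=not, CO2 absorber 2 is down=not → not all inputs occur → does not occur.
Pipeline path 2 down [OR]: Vaporizer lost=not, Lower check valve lost=not, Vaporizer chain fails=not, O2 supply 2 inoperative=not → no input occurs → does not occur.
Anesthesia gas delivery interrupted [OR]: Cylinder backup inoperative=not, Pipeline path 2 down=not → no input occurs → does not occur.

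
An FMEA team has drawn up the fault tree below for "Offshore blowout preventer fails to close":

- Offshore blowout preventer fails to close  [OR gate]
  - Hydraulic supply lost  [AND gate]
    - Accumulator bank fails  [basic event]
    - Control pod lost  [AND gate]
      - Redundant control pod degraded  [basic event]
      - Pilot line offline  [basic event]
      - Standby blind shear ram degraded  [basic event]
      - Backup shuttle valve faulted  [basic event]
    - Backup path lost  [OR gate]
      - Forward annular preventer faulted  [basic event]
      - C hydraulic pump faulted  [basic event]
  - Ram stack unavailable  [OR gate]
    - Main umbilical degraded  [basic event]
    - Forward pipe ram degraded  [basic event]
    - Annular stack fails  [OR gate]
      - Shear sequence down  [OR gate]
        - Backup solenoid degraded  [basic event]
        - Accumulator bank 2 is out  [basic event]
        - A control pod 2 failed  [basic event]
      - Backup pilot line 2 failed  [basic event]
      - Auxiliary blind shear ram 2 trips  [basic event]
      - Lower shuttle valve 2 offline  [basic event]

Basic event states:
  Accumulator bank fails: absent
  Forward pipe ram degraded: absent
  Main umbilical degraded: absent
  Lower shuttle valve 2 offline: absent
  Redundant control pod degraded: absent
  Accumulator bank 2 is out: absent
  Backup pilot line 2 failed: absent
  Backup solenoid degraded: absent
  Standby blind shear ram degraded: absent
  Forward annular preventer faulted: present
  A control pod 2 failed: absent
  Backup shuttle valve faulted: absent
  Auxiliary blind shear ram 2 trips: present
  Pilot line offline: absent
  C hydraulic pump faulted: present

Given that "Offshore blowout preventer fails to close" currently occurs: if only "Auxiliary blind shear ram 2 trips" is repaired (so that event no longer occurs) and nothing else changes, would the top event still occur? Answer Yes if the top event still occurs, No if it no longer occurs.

No

Counterfactual: set "Auxiliary blind shear ram 2 trips" to not occurred.
Control pod lost [AND]: Redundant control pod degraded=not, Pilot line offline=not, Standby blind shear ram degraded=not, Backup shuttle valve faulted=not → not all inputs occur → does not occur.
Backup path lost [OR]: Forward annular preventer faulted=occurs, C hydraulic pump faulted=occurs → at least one input occurs → occurs.
Hydraulic supply lost [AND]: Accumulator bank fails=not, Control pod lost=not, Backup path lost=occurs → not all inputs occur → does not occur.
Shear sequence down [OR]: Backup solenoid degraded=not, Accumulator bank 2 is out=not, A control pod 2 failed=not → no input occurs → does not occur.
Annular stack fails [OR]: Shear sequence down=not, Backup pilot line 2 failed=not, Auxiliary blind shear ram 2 trips=not, Lower shuttle valve 2 offline=not → no input occurs → does not occur.
Ram stack unavailable [OR]: Main umbilical degraded=not, Forward pipe ram degraded=not, Annular stack fails=not → no input occurs → does not occur.
Offshore blowout preventer fails to close [OR]: Hydraulic supply lost=not, Ram stack unavailable=not → no input occurs → does not occur.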